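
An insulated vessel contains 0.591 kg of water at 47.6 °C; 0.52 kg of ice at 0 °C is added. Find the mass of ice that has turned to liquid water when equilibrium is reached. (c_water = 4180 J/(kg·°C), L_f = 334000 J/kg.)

m_melted ≈ 0.352 kg

Heat available from the water dropping to 0 °C: 0.591·4180·47.6 = 117590 J.
To melt every bit of ice: 0.52·334000 = 173680 J.
That's not enough to melt it all — equilibrium is at 0 °C with ice remaining.
Mass melted = 117590/334000 ≈ 0.3521 kg.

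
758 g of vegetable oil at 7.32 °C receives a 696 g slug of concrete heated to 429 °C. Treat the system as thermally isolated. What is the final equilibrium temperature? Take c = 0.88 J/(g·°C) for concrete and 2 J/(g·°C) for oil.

T_f ≈ 128.7 °C

T_f = Σ m_i c_i T_i / Σ m_i c_i:
T_f = (612.48·429 + 1516·7.32) / (612.48 + 1516)
    = 273851 / 2128.5 ≈ 128.66 °C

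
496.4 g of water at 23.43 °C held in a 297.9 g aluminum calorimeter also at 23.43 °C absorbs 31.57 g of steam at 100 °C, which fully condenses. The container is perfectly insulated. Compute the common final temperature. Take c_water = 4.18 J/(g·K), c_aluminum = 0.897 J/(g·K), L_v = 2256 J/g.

T_f ≈ 56.3 °C

Setting the total heat transfer to zero:
steam→water at 100 °C releases m L_v = 31.57·2256 = 71222; condensed water 100 °C→T: 131.96(T − 100); original water: 2075(T − 23.43); cup: 267.22(T − 23.43)
2474.1 T = 71222 + 13196 + 54877 = 139295
T ≈ 56.30 °C (< 100 °C, so full condensation is consistent).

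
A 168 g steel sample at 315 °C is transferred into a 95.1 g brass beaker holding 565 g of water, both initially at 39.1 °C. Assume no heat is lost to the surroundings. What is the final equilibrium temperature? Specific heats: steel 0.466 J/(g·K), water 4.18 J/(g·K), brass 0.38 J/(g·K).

T_f is the heat-capacity-weighted average of the initial temperatures:
T_f = (78.29*315 + 2361.7*39.1 + 36.14*39.1) / (78.29 + 2361.7 + 36.14)
    = 118416 / 2476.1 ≈ 47.82 °C

T_f ≈ 47.8 °C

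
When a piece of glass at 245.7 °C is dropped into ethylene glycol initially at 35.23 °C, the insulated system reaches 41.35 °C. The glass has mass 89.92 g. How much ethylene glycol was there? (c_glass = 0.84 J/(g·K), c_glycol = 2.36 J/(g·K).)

Net heat exchanged in the isolated system is zero:
89.92·0.84·(41.35 − 245.7) + m·2.36·(41.35 − 35.23) = 0
14.44 m = 15435
m = 15435/14.44 ≈ 1069 g

m ≈ 1070 g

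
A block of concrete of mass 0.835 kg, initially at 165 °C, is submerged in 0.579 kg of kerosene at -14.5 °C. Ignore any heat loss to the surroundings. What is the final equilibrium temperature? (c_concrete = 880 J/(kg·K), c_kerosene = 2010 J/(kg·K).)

T_f ≈ 55.0 °C

Let T be the final temperature. ΣQ_i = 0:
0.835×880×(T − 165) + 0.579×2010×(T − (-14.5)) = 0
734.8(T − 165) + 1163.8(T − (-14.5)) = 0
(734.8 + 1163.8) T = 734.8×165 + 1163.8×(-14.5)
T = 104367/1898.6 ≈ 54.97 °C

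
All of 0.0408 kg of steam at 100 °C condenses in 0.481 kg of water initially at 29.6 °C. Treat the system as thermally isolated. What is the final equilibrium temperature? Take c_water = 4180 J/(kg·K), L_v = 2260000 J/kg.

T_f ≈ 77.4 °C

Setting the total heat transfer to zero:
steam→water at 100 °C releases m L_v = 0.0408×2260000 = 92208; condensate cools 100→T: 0.0408×4180×(T − 100) = 170.54(T − 100); water warms: 0.481×4180×(T − 29.6) = 2010.6(T − 29.6)
2181.1 T = 92208 + 17054 + 59513 = 168776
T ≈ 77.38 °C (< 100 °C, so full condensation is consistent).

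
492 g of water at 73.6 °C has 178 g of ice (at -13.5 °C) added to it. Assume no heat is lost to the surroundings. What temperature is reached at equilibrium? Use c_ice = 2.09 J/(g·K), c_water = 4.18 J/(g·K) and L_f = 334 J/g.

T_f ≈ 31.0 °C

Net heat exchanged in the isolated system is zero:
ice -13.5→0 °C: 178×2.09×13.5 = 5022.3; melt ice: 178×334 = 59452; meltwater 0→T: 178×4.18×T = 744.04 T; water: 2056.6(T − 73.6)
2800.6 T = 151363 − 64474 = 86889
T ≈ 31.02 °C. Since T > 0 °C, the all-ice-melts assumption holds.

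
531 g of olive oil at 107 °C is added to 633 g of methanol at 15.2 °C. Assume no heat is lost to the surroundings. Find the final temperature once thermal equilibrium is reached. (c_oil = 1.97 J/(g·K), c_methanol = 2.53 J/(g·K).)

Net heat exchanged in the isolated system is zero:
531·1.97·(T − 107) + 633·2.53·(T − 15.2) = 0
1046.1(T − 107) + 1601.5(T − 15.2) = 0
(1046.1 + 1601.5) T = 1046.1·107 + 1601.5·15.2
T = 136272 / 2647.6 = 51.5 °C

T_f ≈ 51.5 °C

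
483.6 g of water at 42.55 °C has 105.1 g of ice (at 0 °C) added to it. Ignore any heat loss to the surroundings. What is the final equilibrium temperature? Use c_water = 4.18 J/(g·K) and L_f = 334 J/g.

T_f ≈ 20.7 °C

Conservation of energy gives ΣQ = 0:
melt ice: 105.1×334 = 35103
  meltwater 0→T: 105.1×4.18×T = 439.32 T
  water cools: 483.6×4.18×(T − 42.55) = 2021.4(T − 42.55)
2460.8 T = 86013 − 35103 = 50909
T ≈ 20.69 °C. Since T > 0 °C, the all-ice-melts assumption holds.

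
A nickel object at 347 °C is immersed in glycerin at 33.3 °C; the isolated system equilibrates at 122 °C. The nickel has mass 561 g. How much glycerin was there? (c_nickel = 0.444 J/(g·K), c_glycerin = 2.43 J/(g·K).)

|Q_nickel| = |Q_glycerin|:
561×0.444×(347 − 122) = m×2.43×(122 − 33.3)
215.54 m = 56044  ⇒  m ≈ 260 g

m ≈ 260 g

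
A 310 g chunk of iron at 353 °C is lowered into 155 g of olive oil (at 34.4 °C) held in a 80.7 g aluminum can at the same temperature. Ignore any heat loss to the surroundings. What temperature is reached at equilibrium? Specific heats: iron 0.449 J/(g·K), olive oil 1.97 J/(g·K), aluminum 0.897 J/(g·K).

T_f = Σ m_i c_i T_i / Σ m_i c_i:
T_f = (139.19*353 + 305.35*34.4 + 72.39*34.4) / (139.19 + 305.35 + 72.39)
    = 62128 / 516.93 ≈ 120.19 °C

T_f ≈ 120.2 °C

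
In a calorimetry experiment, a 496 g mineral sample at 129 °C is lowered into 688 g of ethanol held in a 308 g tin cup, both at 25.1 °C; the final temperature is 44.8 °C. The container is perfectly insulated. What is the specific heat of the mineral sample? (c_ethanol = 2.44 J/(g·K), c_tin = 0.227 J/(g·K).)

c ≈ 0.825 J/(g·K)

Energy conservation, ΣQ = 0:
496×c×(44.8 − 129) + 688×2.44×(44.8 − 25.1) + 308×0.227×(44.8 − 25.1) = 0
-41763 c = -34448
c = -34448/-41763 ≈ 0.8248 J/(g·K)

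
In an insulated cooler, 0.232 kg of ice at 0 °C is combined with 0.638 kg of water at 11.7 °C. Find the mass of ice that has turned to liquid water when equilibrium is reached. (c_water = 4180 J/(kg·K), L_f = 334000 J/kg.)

m_melted ≈ 0.0934 kg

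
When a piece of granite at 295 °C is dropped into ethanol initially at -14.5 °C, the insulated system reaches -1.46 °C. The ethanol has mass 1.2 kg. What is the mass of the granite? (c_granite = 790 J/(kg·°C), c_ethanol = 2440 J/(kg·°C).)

Let T be the final temperature. ΣQ_i = 0:
m·790·(-1.46 − 295) + 1.2·2440·(-1.46 − (-14.5)) = 0
-234203 m = -38181
m = -38181/-234203 ≈ 0.163 kg

m ≈ 0.163 kg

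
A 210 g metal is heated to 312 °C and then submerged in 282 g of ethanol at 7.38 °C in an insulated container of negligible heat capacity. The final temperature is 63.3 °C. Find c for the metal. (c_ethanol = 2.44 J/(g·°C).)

Net heat exchanged in the isolated system is zero:
210×c×(63.3 − 312) + 282×2.44×(63.3 − 7.38) = 0
-52227 c = -38477
c = -38477/-52227 ≈ 0.7367 J/(g·°C)

c ≈ 0.737 J/(g·°C)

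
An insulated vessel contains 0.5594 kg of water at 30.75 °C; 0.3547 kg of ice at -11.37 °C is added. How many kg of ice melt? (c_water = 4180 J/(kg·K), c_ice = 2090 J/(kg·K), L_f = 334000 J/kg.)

m_melted ≈ 0.19 kg

Cooling the water to 0 °C releases 0.5594·4180·30.75 = 71902 J.
Of that, 0.3547·2090·11.37 = 8428.8 J goes to bring the ice to 0 °C, leaving 63474 J.
Melting all 0.3547 kg of ice would need 0.3547·334000 = 118470 J.
That's not enough to melt it all — equilibrium is at 0 °C with ice remaining.
m_melt = 63474 / L_f = 0.19 kg.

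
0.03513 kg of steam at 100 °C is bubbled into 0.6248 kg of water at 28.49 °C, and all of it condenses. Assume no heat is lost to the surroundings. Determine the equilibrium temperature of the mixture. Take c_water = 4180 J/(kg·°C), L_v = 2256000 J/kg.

Conservation of energy gives ΣQ = 0:
latent heat released on condensation: 0.03513·2256000 = 79253
  condensate cools 100→T: 0.03513·4180·(T − 100) = 146.84(T − 100)
  water warms: 0.6248·4180·(T − 28.49) = 2611.7(T − 28.49)
2758.5 T = 79253 + 14684 + 74406 = 168344
T ≈ 61.03 °C, under the boiling point, so the assumption holds.

T_f ≈ 61.0 °C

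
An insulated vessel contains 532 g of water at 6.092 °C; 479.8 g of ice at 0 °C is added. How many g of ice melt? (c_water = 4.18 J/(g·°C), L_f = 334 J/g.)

Water can give up m c ΔT = 532×4.18×6.092 = 13547 J before reaching 0 °C.
Fully melting the ice requires m_ice L_f = 479.8×334 = 160253 J.
Since 13547 < 160253 J, not all the ice melts; equilibrium is at 0 °C.
m_melt = 13547 / L_f = 40.56 g.

m_melted ≈ 40.6 g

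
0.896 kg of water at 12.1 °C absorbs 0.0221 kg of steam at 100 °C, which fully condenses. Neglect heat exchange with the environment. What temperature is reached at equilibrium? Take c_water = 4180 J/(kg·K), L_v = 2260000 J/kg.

Setting the total heat transfer to zero:
condense steam: −0.0221·2260000 = −49946; condensed water 100 °C→T: 92.38(T − 100); water warms: 0.896·4180·(T − 12.1) = 3745.3(T − 12.1)
3837.7 T = 49946 + 9237.8 + 45318 = 104502
T ≈ 27.23 °C (< 100 °C, so full condensation is consistent).

T_f ≈ 27.2 °C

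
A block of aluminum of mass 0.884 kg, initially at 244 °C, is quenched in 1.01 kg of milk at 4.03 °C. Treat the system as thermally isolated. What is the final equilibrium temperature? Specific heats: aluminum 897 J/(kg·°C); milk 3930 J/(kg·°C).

T_f is the heat-capacity-weighted average of the initial temperatures:
T_f = (792.95·244 + 3969.3·4.03) / (792.95 + 3969.3)
    = 209476 / 4762.2 ≈ 43.99 °C

T_f ≈ 44.0 °C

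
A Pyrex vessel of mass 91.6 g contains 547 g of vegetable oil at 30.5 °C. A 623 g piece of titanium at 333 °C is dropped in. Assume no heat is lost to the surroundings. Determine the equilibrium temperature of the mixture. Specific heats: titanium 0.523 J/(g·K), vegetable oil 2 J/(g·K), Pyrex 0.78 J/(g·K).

T_f ≈ 96.6 °C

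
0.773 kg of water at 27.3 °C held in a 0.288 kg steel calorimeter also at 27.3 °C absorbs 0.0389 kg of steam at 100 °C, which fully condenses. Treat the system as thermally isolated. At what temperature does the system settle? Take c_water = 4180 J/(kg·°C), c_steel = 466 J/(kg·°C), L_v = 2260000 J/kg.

T_f ≈ 55.6 °C

Energy conservation, ΣQ = 0:
steam→water at 100 °C releases m L_v = 0.0389×2260000 = 87914
  condensate cools 100→T: 0.0389×4180×(T − 100) = 162.6(T − 100)
  original water: 3231.1(T − 27.3)
  steel cup: 0.288×466×(T − 27.3) = 134.21(T − 27.3)
3527.9 T = 87914 + 16260 + 91874 = 196048
T ≈ 55.57 °C (< 100 °C, so full condensation is consistent).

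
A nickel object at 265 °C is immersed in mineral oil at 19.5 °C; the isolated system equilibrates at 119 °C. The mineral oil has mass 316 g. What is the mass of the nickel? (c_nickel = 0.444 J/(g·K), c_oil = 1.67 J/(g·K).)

m ≈ 810 g

|Q_nickel| = |Q_oil|:
m×0.444×(265 − 119) = 316×1.67×(119 − 19.5)
64.82 m = 52508  ⇒  m ≈ 810 g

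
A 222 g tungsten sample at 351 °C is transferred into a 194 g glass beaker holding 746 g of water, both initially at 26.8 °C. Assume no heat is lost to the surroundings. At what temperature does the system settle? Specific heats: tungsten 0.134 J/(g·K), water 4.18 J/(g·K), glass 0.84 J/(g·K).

T_f ≈ 29.7 °C

T_f = Σ m_i c_i T_i / Σ m_i c_i:
T_f = (29.75·351 + 3118.3·26.8 + 162.96·26.8) / (29.75 + 3118.3 + 162.96)
    = 98379 / 3311 ≈ 29.71 °C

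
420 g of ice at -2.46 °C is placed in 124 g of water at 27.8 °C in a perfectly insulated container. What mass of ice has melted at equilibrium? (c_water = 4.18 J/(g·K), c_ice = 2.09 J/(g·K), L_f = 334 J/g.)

m_melted ≈ 36.7 g

Water can give up m c ΔT = 124·4.18·27.8 = 14409 J before reaching 0 °C.
Of that, 420·2.09·2.46 = 2159.4 J goes to bring the ice to 0 °C, leaving 12250 J.
Melting all 420 g of ice would need 420·334 = 140280 J.
Since 12250 < 140280 J, not all the ice melts; equilibrium is at 0 °C.
m_melted·334 = 12250  ⇒  m_melted ≈ 36.68 g.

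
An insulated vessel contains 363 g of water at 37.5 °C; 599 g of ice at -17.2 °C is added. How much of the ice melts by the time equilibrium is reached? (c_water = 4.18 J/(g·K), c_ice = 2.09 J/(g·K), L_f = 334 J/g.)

Cooling the water to 0 °C releases 363×4.18×37.5 = 56900 J.
Of that, 599×2.09×17.2 = 21533 J goes to bring the ice to 0 °C, leaving 35367 J.
Fully melting the ice requires m_ice L_f = 599×334 = 200066 J.
That's not enough to melt it all — equilibrium is at 0 °C with ice remaining.
Mass melted = 35367/334 ≈ 105.9 g.

m_melted ≈ 106 g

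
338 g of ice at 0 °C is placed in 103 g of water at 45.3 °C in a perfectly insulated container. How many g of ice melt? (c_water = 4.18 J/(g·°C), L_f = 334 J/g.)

m_melted ≈ 58.4 g

Cooling the water to 0 °C releases 103·4.18·45.3 = 19503 J.
Melting all 338 g of ice would need 338·334 = 112892 J.
Since 19503 < 112892 J, not all the ice melts; equilibrium is at 0 °C.
Mass melted = 19503/334 ≈ 58.39 g.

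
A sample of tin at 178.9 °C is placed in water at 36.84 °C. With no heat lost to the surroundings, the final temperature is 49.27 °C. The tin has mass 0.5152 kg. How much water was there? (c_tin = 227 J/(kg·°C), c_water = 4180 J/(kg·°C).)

m ≈ 0.292 kg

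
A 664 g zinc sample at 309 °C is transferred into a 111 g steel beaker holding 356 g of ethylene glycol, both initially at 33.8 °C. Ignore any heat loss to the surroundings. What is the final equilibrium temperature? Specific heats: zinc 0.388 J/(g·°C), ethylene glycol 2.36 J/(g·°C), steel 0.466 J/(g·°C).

Taking heat into each body as positive, Σ m c ΔT = 0:
664×0.388×(T − 309) + 356×2.36×(T − 33.8) + 111×0.466×(T − 33.8) = 0
1149.5 T = 109754
T ≈ 95.48 °C

T_f ≈ 95.5 °C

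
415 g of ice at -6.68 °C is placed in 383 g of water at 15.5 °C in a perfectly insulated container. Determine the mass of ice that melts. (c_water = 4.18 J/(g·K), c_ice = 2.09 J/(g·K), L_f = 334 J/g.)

m_melted ≈ 56.9 g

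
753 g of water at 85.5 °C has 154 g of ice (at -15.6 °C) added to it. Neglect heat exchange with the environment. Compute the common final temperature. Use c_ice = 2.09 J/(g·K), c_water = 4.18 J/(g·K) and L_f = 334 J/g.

T_f ≈ 56.1 °C

Taking heat into each body as positive, Σ m c ΔT = 0:
ice -15.6→0 °C: 154×2.09×15.6 = 5021; latent heat to melt: 154×334 = 51436; meltwater 0→T: 154×4.18×T = 643.72 T; water: 3147.5(T − 85.5)
3791.3 T = 269115 − 56457 = 212658
T ≈ 56.09 °C (positive, so assuming full melt was valid).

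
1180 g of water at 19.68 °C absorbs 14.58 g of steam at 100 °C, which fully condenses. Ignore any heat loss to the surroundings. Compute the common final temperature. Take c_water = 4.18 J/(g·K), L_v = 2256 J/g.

T_f ≈ 27.2 °C

Heat gained plus heat lost sum to zero:
condense steam: −14.58×2256 = −32892
  condensate cools 100→T: 14.58×4.18×(T − 100) = 60.94(T − 100)
  water warms: 1180×4.18×(T − 19.68) = 4932.4(T − 19.68)
4993.3 T = 32892 + 6094.4 + 97070 = 136057
T ≈ 27.25 °C — below 100 °C, confirming all the steam condensed.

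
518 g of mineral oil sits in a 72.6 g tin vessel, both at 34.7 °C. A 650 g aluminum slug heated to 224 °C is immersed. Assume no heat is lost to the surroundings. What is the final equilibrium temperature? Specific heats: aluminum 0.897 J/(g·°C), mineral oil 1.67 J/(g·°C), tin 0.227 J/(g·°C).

Heat gained plus heat lost sum to zero:
650*0.897*(T − 224) + 518*1.67*(T − 34.7) + 72.6*0.227*(T − 34.7) = 0
583.05(T − 224) + 865.06(T − 34.7) + 16.48(T − 34.7) = 0
(583.05 + 865.06 + 16.48) T = 583.05*224 + 865.06*34.7 + 16.48*34.7
T ≈ 110.06 °C

T_f ≈ 110.1 °C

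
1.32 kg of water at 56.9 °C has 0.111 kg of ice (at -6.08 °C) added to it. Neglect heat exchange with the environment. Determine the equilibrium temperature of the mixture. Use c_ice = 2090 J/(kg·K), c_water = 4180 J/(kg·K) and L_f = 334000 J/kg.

T_f ≈ 46.1 °C

Net heat exchanged in the isolated system is zero:
ice -6.08→0 °C: 0.111×2090×6.08 = 1410.5; melt ice: 0.111×334000 = 37074; meltwater 0→T: 0.111×4180×T = 463.98 T; water: 5517.6(T − 56.9)
5981.6 T = 313951 − 38484 = 275467
T ≈ 46.05 °C (positive, so assuming full melt was valid).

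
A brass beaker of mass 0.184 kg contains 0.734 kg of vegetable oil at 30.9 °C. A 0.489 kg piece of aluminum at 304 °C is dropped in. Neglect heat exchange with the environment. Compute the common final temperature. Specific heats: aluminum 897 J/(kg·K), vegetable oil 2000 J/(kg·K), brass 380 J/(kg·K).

T_f ≈ 91.5 °C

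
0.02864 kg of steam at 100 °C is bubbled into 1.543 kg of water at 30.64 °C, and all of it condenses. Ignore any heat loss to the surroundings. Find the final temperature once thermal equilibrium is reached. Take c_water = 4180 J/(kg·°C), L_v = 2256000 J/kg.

Energy balance with sensible and latent terms:
condense steam: −0.02864×2256000 = −64612; condensate cools 100→T: 0.02864×4180×(T − 100) = 119.72(T − 100); water warms: 1.543×4180×(T − 30.64) = 6449.7(T − 30.64)
6569.5 T = 64612 + 11972 + 197620 = 274203
T ≈ 41.74 °C — below 100 °C, confirming all the steam condensed.

T_f ≈ 41.7 °C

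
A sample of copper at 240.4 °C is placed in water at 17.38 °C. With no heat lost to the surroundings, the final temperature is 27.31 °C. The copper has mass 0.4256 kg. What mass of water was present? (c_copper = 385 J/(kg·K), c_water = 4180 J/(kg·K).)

m ≈ 0.841 kg

|Q_copper| = |Q_water|:
0.4256·385·(240.4 − 27.31) = m·4180·(27.31 − 17.38)
41507 m = 34916  ⇒  m ≈ 0.8412 kg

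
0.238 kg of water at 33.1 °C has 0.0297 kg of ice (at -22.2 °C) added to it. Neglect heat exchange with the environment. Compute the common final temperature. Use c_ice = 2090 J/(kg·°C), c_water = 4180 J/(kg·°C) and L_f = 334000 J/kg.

T_f ≈ 19.3 °C

Let T be the final temperature. ΣQ_i = 0:
warm ice to 0 °C: 0.0297×2090×(0 − (-22.2)) = 1378
  melt ice: 0.0297×334000 = 9919.8
  warm the meltwater: 124.15 T
  water cools: 0.238×4180×(T − 33.1) = 994.84(T − 33.1)
1119 T = 32929 − 11298 = 21631
T ≈ 19.33 °C — above 0 °C, consistent with complete melting.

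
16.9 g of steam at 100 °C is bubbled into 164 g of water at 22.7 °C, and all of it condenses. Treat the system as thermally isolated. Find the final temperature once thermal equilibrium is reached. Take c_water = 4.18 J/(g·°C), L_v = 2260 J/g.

Heat gained plus heat lost sum to zero:
condense steam: −16.9×2260 = −38194
  condensate cools 100→T: 16.9×4.18×(T − 100) = 70.64(T − 100)
  original water: 685.52(T − 22.7)
756.16 T = 38194 + 7064.2 + 15561 = 60820
T ≈ 80.43 °C, under the boiling point, so the assumption holds.

T_f ≈ 80.4 °C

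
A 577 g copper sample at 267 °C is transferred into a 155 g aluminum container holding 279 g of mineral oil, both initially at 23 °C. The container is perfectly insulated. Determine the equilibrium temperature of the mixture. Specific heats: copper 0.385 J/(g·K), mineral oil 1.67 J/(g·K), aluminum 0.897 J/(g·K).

Energy conservation, ΣQ = 0:
577×0.385×(T − 267) + 279×1.67×(T − 23) + 155×0.897×(T − 23) = 0
(222.15 + 465.93 + 139.03) T = 222.15×267 + 465.93×23 + 139.03×23
T ≈ 88.53 °C

T_f ≈ 88.5 °C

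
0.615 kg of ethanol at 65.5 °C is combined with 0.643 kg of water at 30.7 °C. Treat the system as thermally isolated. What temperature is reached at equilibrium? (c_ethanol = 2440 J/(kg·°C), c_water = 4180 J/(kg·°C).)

With ΣQ=0 the equilibrium temperature is the m·c-weighted mean:
T_f = (1500.6·65.5 + 2687.7·30.7) / (1500.6 + 2687.7)
    = 180803 / 4188.3 ≈ 43.17 °C

T_f ≈ 43.2 °C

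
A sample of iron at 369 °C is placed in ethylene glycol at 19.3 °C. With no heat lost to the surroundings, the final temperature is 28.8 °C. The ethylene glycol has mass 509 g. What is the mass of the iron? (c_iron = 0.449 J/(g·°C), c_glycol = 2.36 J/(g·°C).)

m ≈ 74.7 g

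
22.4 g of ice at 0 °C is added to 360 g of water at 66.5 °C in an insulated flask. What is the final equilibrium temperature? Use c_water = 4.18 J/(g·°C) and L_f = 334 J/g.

T_f ≈ 57.9 °C

Heat gained plus heat lost sum to zero:
melt ice: 22.4×334 = 7481.6
  meltwater 0→T: 22.4×4.18×T = 93.63 T
  water cools: 360×4.18×(T − 66.5) = 1504.8(T − 66.5)
1598.4 T = 100069 − 7481.6 = 92588
T ≈ 57.92 °C (positive, so assuming full melt was valid).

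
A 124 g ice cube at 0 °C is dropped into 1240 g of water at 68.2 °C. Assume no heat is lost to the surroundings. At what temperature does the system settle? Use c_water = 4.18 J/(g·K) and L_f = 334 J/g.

T_f ≈ 54.7 °C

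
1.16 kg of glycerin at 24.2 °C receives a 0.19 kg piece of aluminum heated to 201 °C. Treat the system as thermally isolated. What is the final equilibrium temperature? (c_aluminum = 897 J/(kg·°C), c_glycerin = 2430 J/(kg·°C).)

T_f ≈ 34.3 °C

T_f is the heat-capacity-weighted average of the initial temperatures:
T_f = (170.43*201 + 2818.8*24.2) / (170.43 + 2818.8)
    = 102471 / 2989.2 ≈ 34.28 °C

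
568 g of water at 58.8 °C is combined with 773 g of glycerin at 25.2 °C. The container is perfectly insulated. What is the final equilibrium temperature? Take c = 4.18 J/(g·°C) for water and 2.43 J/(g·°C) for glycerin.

T_f ≈ 44.0 °C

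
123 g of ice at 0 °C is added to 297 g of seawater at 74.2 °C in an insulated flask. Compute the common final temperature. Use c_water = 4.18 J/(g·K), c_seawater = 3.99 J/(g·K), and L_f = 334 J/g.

T_f ≈ 27.6 °C

Energy balance with sensible and latent terms:
melt ice: 123×334 = 41082; meltwater 0→T: 123×4.18×T = 514.14 T; seawater: 1185(T − 74.2)
1699.2 T = 87929 − 41082 = 46847
T ≈ 27.57 °C. Since T > 0 °C, the all-ice-melts assumption holds.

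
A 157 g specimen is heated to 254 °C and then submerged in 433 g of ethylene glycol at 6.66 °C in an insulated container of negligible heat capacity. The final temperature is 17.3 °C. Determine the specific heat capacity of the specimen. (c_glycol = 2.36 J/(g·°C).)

c ≈ 0.293 J/(g·°C)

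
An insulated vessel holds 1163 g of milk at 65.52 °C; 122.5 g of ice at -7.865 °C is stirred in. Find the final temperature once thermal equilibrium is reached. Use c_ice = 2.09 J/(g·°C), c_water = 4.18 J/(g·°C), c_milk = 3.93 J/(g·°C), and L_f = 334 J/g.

Conservation of energy gives ΣQ = 0:
ice -7.865→0 °C: 122.5·2.09·7.865 = 2013.6; fusion: m_ice L_f = 122.5·334 = 40915; meltwater 0→T: 122.5·4.18·T = 512.05 T; milk: 4570.6(T − 65.52)
5082.6 T = 299465 − 42929 = 256536
T ≈ 50.47 °C. Since T > 0 °C, the all-ice-melts assumption holds.

T_f ≈ 50.5 °C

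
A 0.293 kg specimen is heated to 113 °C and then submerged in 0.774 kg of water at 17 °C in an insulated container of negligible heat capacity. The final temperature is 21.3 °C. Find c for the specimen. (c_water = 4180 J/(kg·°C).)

c ≈ 518 J/(kg·°C)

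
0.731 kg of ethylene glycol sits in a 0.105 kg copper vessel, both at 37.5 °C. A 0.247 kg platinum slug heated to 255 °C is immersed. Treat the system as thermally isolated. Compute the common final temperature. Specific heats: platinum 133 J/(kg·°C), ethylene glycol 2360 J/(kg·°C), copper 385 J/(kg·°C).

T_f ≈ 41.5 °C

Energy conservation, ΣQ = 0:
0.247*133*(T − 255) + 0.731*2360*(T − 37.5) + 0.105*385*(T − 37.5) = 0
(32.85 + 1725.2 + 40.42) T = 32.85*255 + 1725.2*37.5 + 40.42*37.5
T = 74586/1798.4 ≈ 41.47 °C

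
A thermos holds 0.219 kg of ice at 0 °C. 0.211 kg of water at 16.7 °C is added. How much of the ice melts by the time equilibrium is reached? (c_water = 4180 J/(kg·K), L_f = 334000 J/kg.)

Water can give up m c ΔT = 0.211·4180·16.7 = 14729 J before reaching 0 °C.
To melt every bit of ice: 0.219·334000 = 73146 J.
14729 J < 73146 J, so only part of the ice melts and the system sits at 0 °C.
m_melted·334000 = 14729  ⇒  m_melted ≈ 0.0441 kg.

m_melted ≈ 0.0441 kg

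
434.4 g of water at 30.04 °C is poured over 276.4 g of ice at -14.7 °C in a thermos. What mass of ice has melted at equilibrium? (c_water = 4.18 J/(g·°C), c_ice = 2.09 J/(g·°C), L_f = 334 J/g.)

m_melted ≈ 138 g

Heat available from the water dropping to 0 °C: 434.4·4.18·30.04 = 54546 J.
Of that, 276.4·2.09·14.7 = 8491.8 J goes to bring the ice to 0 °C, leaving 46055 J.
Melting all 276.4 g of ice would need 276.4·334 = 92318 J.
That's not enough to melt it all — equilibrium is at 0 °C with ice remaining.
m_melt = 46055 / L_f = 137.9 g.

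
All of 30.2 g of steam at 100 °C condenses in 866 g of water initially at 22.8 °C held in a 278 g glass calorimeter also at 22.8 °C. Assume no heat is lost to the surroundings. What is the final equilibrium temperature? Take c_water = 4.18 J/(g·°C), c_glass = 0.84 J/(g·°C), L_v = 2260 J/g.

T_f ≈ 42.4 °C

Conservation of energy gives ΣQ = 0:
latent heat released on condensation: 30.2×2260 = 68252; condensed water 100 °C→T: 126.24(T − 100); original water: 3619.9(T − 22.8); glass cup: 278×0.84×(T − 22.8) = 233.52(T − 22.8)
3979.6 T = 68252 + 12624 + 87858 = 168733
T ≈ 42.40 °C, under the boiling point, so the assumption holds.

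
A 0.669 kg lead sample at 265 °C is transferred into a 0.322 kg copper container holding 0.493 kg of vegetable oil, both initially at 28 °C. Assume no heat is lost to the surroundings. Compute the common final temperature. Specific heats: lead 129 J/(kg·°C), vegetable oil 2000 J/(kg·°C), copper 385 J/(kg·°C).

T_f ≈ 45.1 °C

T_f is the heat-capacity-weighted average of the initial temperatures:
T_f = (86.3*265 + 986*28 + 123.97*28) / (86.3 + 986 + 123.97)
    = 53949 / 1196.3 ≈ 45.10 °C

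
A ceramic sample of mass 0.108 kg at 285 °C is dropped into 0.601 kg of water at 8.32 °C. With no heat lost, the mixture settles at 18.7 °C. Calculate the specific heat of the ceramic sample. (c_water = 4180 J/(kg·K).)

Taking heat into each body as positive, Σ m c ΔT = 0:
0.108·c·(18.7 − 285) + 0.601·4180·(18.7 − 8.32) = 0
-28.76 c = -26076
c = -26076/-28.76 ≈ 906.7 J/(kg·K)

c ≈ 907 J/(kg·K)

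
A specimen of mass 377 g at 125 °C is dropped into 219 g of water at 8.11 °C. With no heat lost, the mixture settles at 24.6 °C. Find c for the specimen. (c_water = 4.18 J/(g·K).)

Conservation of energy gives ΣQ = 0:
377×c×(24.6 − 125) + 219×4.18×(24.6 − 8.11) = 0
-37851 c = -15095
c = -15095/-37851 ≈ 0.3988 J/(g·K)

c ≈ 0.399 J/(g·K)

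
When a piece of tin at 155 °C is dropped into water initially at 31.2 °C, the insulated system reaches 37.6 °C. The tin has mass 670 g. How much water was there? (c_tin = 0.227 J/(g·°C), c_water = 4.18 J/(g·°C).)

m ≈ 667 g

Let T be the final temperature. ΣQ_i = 0:
670×0.227×(37.6 − 155) + m×4.18×(37.6 − 31.2) = 0
26.75 m = 17855
m = 17855/26.75 ≈ 667.4 g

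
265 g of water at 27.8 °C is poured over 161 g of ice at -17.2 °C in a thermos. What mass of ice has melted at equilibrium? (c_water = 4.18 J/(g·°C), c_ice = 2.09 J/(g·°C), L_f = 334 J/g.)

Water can give up m c ΔT = 265×4.18×27.8 = 30794 J before reaching 0 °C.
Of that, 161×2.09×17.2 = 5787.6 J goes to bring the ice to 0 °C, leaving 25006 J.
To melt every bit of ice: 161×334 = 53774 J.
That's not enough to melt it all — equilibrium is at 0 °C with ice remaining.
m_melt = 25006 / L_f = 74.87 g.

m_melted ≈ 74.9 g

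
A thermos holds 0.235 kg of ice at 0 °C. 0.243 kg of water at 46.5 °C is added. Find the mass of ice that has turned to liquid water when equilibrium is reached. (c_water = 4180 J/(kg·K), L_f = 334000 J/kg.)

m_melted ≈ 0.141 kg

Water can give up m c ΔT = 0.243×4180×46.5 = 47232 J before reaching 0 °C.
To melt every bit of ice: 0.235×334000 = 78490 J.
That's not enough to melt it all — equilibrium is at 0 °C with ice remaining.
Mass melted = 47232/334000 ≈ 0.1414 kg.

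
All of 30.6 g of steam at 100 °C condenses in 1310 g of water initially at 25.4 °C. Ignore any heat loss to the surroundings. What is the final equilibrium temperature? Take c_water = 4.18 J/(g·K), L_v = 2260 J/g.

T_f ≈ 39.4 °C

Conservation of energy gives ΣQ = 0:
latent heat released on condensation: 30.6·2260 = 69156; condensed water 100 °C→T: 127.91(T − 100); water warms: 1310·4.18·(T − 25.4) = 5475.8(T − 25.4)
5603.7 T = 69156 + 12791 + 139085 = 221032
T ≈ 39.44 °C, under the boiling point, so the assumption holds.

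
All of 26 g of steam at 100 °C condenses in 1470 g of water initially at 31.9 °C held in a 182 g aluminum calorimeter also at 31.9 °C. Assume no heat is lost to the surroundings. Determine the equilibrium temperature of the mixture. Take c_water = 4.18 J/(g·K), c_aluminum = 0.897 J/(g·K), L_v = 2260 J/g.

T_f ≈ 42.2 °C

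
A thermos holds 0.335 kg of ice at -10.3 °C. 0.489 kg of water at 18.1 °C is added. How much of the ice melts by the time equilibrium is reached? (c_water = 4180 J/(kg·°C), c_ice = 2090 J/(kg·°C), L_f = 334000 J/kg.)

Cooling the water to 0 °C releases 0.489·4180·18.1 = 36997 J.
Warming the ice to 0 °C takes 0.335·2090·10.3 = 7211.5 J, leaving 29785 J for melting.
Fully melting the ice requires m_ice L_f = 0.335·334000 = 111890 J.
That's not enough to melt it all — equilibrium is at 0 °C with ice remaining.
Mass melted = 29785/334000 ≈ 0.08918 kg.

m_melted ≈ 0.0892 kg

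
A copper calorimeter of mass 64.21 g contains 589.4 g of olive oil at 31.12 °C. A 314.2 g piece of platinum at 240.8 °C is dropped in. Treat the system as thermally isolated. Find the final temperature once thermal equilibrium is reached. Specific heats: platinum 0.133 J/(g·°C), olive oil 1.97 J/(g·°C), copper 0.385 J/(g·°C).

Setting the total heat transfer to zero:
314.2×0.133×(T − 240.8) + 589.4×1.97×(T − 31.12) + 64.21×0.385×(T − 31.12) = 0
(41.79 + 1161.1 + 24.72) T = 41.79×240.8 + 1161.1×31.12 + 24.72×31.12
T = 46966/1227.6 ≈ 38.26 °C

T_f ≈ 38.3 °C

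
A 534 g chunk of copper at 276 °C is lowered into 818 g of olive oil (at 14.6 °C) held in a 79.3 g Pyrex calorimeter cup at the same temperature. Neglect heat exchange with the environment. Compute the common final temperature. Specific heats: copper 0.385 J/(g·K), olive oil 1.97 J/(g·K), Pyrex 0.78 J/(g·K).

T_f ≈ 43.2 °C

Let T be the final temperature. ΣQ_i = 0:
534·0.385·(T − 276) + 818·1.97·(T − 14.6) + 79.3·0.78·(T − 14.6) = 0
(205.59 + 1611.5 + 61.85) T = 205.59·276 + 1611.5·14.6 + 61.85·14.6
T = 81173/1878.9 ≈ 43.20 °C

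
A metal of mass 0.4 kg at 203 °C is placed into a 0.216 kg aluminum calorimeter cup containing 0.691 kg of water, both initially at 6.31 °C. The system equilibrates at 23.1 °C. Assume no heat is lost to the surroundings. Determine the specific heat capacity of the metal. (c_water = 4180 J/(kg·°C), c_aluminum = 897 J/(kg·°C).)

c ≈ 719 J/(kg·°C)

Let T be the final temperature. ΣQ_i = 0:
0.4×c×(23.1 − 203) + 0.691×4180×(23.1 − 6.31) + 0.216×897×(23.1 − 6.31) = 0
-71.96 c = -51749
c = -51749/-71.96 ≈ 719.1 J/(kg·°C)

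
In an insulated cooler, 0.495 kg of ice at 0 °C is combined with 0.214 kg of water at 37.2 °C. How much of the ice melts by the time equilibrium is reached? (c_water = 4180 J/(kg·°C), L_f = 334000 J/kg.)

Water can give up m c ΔT = 0.214×4180×37.2 = 33276 J before reaching 0 °C.
Melting all 0.495 kg of ice would need 0.495×334000 = 165330 J.
33276 J < 165330 J, so only part of the ice melts and the system sits at 0 °C.
m_melted×334000 = 33276  ⇒  m_melted ≈ 0.09963 kg.

m_melted ≈ 0.0996 kg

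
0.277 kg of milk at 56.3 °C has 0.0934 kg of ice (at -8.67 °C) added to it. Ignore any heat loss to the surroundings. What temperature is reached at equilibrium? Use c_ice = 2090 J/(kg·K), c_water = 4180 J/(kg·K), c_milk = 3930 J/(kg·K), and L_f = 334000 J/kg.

T_f ≈ 19.2 °C

Energy conservation, ΣQ = 0:
warm ice to 0 °C: 0.0934×2090×(0 − (-8.67)) = 1692.4; fusion: m_ice L_f = 0.0934×334000 = 31196; meltwater 0→T: 0.0934×4180×T = 390.41 T; milk: 1088.6(T − 56.3)
1479 T = 61289 − 32888 = 28401
T ≈ 19.20 °C (positive, so assuming full melt was valid).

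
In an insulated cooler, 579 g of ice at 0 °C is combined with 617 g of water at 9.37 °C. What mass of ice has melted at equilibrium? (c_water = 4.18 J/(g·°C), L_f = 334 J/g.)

Heat available from the water dropping to 0 °C: 617×4.18×9.37 = 24166 J.
To melt every bit of ice: 579×334 = 193386 J.
Since 24166 < 193386 J, not all the ice melts; equilibrium is at 0 °C.
m_melted×334 = 24166  ⇒  m_melted ≈ 72.35 g.

m_melted ≈ 72.4 g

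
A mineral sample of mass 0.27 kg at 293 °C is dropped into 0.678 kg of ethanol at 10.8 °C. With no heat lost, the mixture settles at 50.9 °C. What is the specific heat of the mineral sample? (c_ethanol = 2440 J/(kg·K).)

m_s c (T_s − T_f) = m_ethanol c_ethanol (T_f − T_0):
0.27·c·(293 − 50.9) = 0.678·2440·(50.9 − 10.8)
65.37 c = 66338  ⇒  c ≈ 1015 J/(kg·K)

c ≈ 1010 J/(kg·K)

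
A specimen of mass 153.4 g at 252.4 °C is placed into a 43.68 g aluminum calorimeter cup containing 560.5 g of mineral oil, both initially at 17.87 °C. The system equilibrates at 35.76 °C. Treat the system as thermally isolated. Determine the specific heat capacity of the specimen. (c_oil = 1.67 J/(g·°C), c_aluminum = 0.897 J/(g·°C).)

c ≈ 0.525 J/(g·°C)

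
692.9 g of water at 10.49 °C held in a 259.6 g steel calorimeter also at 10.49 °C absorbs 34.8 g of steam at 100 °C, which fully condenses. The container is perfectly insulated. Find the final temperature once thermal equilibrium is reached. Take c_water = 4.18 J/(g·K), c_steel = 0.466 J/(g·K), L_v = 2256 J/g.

T_f ≈ 39.4 °C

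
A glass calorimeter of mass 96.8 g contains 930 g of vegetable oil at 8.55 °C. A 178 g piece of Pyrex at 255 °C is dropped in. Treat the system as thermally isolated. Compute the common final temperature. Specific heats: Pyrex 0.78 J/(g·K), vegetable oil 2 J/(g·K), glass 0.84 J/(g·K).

T_f = Σ m_i c_i T_i / Σ m_i c_i:
T_f = (138.84*255 + 1860*8.55 + 81.31*8.55) / (138.84 + 1860 + 81.31)
    = 52002 / 2080.2 ≈ 25.00 °C

T_f ≈ 25.0 °C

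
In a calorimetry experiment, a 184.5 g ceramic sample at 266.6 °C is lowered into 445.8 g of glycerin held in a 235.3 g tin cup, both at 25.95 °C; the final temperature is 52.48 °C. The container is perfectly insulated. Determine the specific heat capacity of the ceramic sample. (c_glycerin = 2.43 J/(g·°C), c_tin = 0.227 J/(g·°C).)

Conservation of energy gives ΣQ = 0:
184.5·c·(52.48 − 266.6) + 445.8·2.43·(52.48 − 25.95) + 235.3·0.227·(52.48 − 25.95) = 0
-39505 c = -30157
c = -30157/-39505 ≈ 0.7634 J/(g·°C)

c ≈ 0.763 J/(g·°C)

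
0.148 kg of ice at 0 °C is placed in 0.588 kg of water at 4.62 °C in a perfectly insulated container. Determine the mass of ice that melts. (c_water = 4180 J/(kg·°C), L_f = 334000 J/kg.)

m_melted ≈ 0.034 kg

Water can give up m c ΔT = 0.588·4180·4.62 = 11355 J before reaching 0 °C.
To melt every bit of ice: 0.148·334000 = 49432 J.
11355 J < 49432 J, so only part of the ice melts and the system sits at 0 °C.
m_melt = 11355 / L_f = 0.034 kg.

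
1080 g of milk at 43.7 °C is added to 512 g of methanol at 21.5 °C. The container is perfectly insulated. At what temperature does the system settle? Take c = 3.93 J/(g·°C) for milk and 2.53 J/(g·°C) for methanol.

T_f ≈ 38.5 °C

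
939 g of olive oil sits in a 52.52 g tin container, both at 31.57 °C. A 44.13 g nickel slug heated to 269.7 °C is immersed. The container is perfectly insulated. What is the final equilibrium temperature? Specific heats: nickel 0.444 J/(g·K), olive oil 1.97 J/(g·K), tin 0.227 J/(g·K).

T_f ≈ 34.1 °C

Energy conservation, ΣQ = 0:
44.13*0.444*(T − 269.7) + 939*1.97*(T − 31.57) + 52.52*0.227*(T − 31.57) = 0
(19.59 + 1849.8 + 11.92) T = 19.59*269.7 + 1849.8*31.57 + 11.92*31.57
T = 64060 / 1881.3 = 34.1 °C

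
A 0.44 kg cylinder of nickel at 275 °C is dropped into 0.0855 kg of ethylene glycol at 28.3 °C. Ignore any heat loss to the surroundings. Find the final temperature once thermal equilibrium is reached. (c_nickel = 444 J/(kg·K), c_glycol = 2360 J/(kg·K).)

T_f ≈ 149.7 °C

Heat lost by the nickel equals heat gained by the glycol:
0.44×444×(275 − T) = 0.0855×2360×(T − 28.3)
195.36(275 − T) = 201.78(T − 28.3)
397.14 T = 59434  ⇒  T ≈ 149.66 °C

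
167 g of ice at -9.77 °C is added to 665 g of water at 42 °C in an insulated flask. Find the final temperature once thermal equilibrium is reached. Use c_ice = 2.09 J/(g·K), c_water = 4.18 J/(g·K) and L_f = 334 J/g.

T_f ≈ 16.6 °C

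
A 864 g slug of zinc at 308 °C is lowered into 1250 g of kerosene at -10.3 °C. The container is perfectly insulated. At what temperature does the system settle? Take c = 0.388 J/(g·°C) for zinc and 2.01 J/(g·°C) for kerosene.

T_f ≈ 27.2 °C

|Q_zinc| = |Q_kerosene|:
864·0.388·(308 − T) = 1250·2.01·(T − (-10.3))
335.23(308 − T) = 2512.5(T − (-10.3))
2847.7 T = 77373  ⇒  T ≈ 27.17 °C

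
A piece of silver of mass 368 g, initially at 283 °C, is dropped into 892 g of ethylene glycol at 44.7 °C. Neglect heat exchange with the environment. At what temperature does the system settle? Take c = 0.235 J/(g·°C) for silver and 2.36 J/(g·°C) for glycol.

T_f ≈ 54.1 °C

T_f is the heat-capacity-weighted average of the initial temperatures:
T_f = (86.48*283 + 2105.1*44.7) / (86.48 + 2105.1)
    = 118573 / 2191.6 ≈ 54.10 °C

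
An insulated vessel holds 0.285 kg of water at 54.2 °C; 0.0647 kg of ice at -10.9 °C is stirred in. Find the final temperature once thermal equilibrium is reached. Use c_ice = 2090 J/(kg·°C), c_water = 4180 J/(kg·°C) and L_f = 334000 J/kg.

T_f ≈ 28.4 °C

Sum of m c ΔT and latent-heat terms is zero:
ice -10.9→0 °C: 0.0647·2090·10.9 = 1473.9; latent heat to melt: 0.0647·334000 = 21610; warm the meltwater: 270.45 T; water: 1191.3(T − 54.2)
1461.7 T = 64568 − 23084 = 41485
T ≈ 28.38 °C — above 0 °C, consistent with complete melting.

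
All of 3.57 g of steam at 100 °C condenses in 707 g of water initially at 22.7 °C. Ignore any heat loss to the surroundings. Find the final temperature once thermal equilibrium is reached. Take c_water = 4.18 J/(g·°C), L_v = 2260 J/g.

T_f ≈ 25.8 °C

Heat gained plus heat lost sum to zero:
condense steam: −3.57×2260 = −8068.2
  condensed water 100 °C→T: 14.92(T − 100)
  water warms: 707×4.18×(T − 22.7) = 2955.3(T − 22.7)
2970.2 T = 8068.2 + 1492.3 + 67084 = 76645
T ≈ 25.80 °C (< 100 °C, so full condensation is consistent).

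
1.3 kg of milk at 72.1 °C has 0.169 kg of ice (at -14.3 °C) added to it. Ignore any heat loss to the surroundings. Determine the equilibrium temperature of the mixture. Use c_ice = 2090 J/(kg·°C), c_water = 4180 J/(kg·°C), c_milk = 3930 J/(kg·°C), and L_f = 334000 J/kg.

Conservation of energy gives ΣQ = 0:
warm ice to 0 °C: 0.169×2090×(0 − (-14.3)) = 5050.9; fusion: m_ice L_f = 0.169×334000 = 56446; warm the meltwater: 706.42 T; milk cools: 1.3×3930×(T − 72.1) = 5109(T − 72.1)
5815.4 T = 368359 − 61497 = 306862
T ≈ 52.77 °C (positive, so assuming full melt was valid).

T_f ≈ 52.8 °C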